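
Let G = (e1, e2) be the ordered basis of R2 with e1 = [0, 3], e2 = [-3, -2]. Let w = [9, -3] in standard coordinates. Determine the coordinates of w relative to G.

[-3, -3]

Write w = c_1 e1 + c_2 e2 and solve for the c_i.
System: 0c_1 - 3c_2 = 9, 3c_1 - 2c_2 = -3; solving gives c_1 = -3, c_2 = -3.
Check: -3e1 - 3e2 = [9, -3].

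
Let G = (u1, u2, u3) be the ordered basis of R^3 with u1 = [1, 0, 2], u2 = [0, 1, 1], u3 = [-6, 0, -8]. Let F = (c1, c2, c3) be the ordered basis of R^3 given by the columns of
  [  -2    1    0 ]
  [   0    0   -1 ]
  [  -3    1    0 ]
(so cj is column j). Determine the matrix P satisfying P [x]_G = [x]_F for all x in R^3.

Column j of P is [uj]_F, since P maps G-coordinates to F-coordinates.
Expressing u1 in F: u1 = -c1 - c2 + 0·c3, so column 1 of P is [-1, -1, 0].
Doing the same for each uj gives P = [[-1, -1, 2], [-1, -2, -2], [0, -1, 0]].

[[-1, -1, 2], [-1, -2, -2], [0, -1, 0]]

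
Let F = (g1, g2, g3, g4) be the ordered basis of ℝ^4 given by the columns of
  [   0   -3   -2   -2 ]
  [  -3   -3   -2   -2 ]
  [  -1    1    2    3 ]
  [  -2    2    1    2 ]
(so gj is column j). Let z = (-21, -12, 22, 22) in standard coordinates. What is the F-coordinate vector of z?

We seek scalars with c_1 g1 + ... + c_4 g4 = z; equivalently solve M c = z where the columns of M are g1, ..., g4.
Solving this 4x4 system gives c = (-3, 3, 2, 4).
Check: -3g1 + 3g2 + 2g3 + 4g4 = (-21, -12, 22, 22).

(-3, 3, 2, 4)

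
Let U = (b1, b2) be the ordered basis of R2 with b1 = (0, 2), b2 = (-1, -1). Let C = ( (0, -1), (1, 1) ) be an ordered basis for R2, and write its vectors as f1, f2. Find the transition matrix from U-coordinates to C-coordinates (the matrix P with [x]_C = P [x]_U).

Let M have columns bj and N have columns fj. Then for every x, N [x]_C = x = M [x]_U, so P = N^(-1) M.
Since det N = 1, N^(-1) has integer entries; multiplying gives P = [[-2, 0], [0, -1]].

[[-2, 0], [0, -1]]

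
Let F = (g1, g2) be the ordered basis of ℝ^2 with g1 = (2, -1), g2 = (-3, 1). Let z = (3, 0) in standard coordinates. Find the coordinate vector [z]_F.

(-3, -3)

[z]_F is the unique c with M c = z, where M has columns g1, g2.
System: 2c_1 - 3c_2 = 3, -c_1 + c_2 = 0; solving gives c_1 = -3, c_2 = -3.
Check: -3g1 - 3g2 = (3, 0).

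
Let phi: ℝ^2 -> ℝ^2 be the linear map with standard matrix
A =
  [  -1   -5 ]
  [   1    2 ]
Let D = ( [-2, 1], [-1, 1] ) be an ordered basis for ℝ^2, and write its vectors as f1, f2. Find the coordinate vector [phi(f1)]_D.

[3, -3]

Compute phi(f1) = A f1 = [-3, 0] in standard coordinates.
Then write this in D-coordinates: solve for y in y_1 f1 + y_2 f2 = [-3, 0].
This gives y = [3, -3], which is column 1 of [phi]_D.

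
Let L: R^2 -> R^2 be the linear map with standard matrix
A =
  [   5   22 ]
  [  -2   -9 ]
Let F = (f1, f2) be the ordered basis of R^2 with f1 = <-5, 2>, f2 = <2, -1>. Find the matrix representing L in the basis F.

The j-th column of [L]_F is [L(fj)]_F.
L(f1) = A f1 = <19, -8> = -3f1 + 2f2, so column 1 is <-3, 2>.
Repeating for f2 and assembling the columns gives [[-3, 2], [2, -1]].

[[-3, 2], [2, -1]]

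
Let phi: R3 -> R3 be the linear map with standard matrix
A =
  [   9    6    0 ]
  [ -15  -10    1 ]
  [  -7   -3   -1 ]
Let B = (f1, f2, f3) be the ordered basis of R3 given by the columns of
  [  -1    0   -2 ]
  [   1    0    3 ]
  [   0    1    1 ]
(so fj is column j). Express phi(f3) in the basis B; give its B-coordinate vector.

[-2, 3, 1]

Column 3 of [phi]_B is the B-coordinate vector of phi(f3).
In standard coordinates phi(f3) = A f3 = [0, 1, 4].
Converting to B: [0, 1, 4] = -2f1 + 3f2 + f3, so the coordinate vector is [-2, 3, 1].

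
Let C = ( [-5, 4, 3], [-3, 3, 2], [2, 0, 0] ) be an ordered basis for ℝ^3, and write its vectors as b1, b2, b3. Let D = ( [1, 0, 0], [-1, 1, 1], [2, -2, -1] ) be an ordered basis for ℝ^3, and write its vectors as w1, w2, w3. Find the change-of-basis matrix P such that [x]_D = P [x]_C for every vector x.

[[-1, 0, 2], [2, 1, 0], [-1, -1, 0]]

Let M have columns bj and N have columns wj. Then for every x, N [x]_D = x = M [x]_C, so P = N^(-1) M.
Since det N = 1, N^(-1) has integer entries; multiplying gives P = [[-1, 0, 2], [2, 1, 0], [-1, -1, 0]].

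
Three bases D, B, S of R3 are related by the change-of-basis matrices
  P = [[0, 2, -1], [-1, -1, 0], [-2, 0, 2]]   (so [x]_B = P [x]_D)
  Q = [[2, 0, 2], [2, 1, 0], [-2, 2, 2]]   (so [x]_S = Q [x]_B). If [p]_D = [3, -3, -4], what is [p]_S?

Apply P to get B-coordinates [-2, 0, -14], then Q to get S-coordinates.
The result is [p]_S = [-32, -4, -24].

[-32, -4, -24]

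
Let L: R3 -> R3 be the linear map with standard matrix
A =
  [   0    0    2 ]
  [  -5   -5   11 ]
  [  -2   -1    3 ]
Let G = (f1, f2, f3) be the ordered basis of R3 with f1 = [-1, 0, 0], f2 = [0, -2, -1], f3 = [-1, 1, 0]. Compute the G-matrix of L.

The j-th column of [L]_G is [L(fj)]_G.
L(f1) = A f1 = [0, 5, 2] = -f1 - 2f2 + f3, so column 1 is [-1, -2, 1].
Repeating for f2, f3 and assembling the columns gives [[-1, 1, 2], [-2, 1, -1], [1, 1, -2]].

[[-1, 1, 2], [-2, 1, -1], [1, 1, -2]]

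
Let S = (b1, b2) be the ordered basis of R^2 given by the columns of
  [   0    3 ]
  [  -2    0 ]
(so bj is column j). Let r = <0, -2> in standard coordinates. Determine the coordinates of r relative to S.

<1, 0>

We seek scalars with c_1 b1 + c_2 b2 = r; equivalently solve M c = r where the columns of M are b1, b2.
System: 0c_1 + 3c_2 = 0, -2c_1 + 0c_2 = -2; solving gives c_1 = 1, c_2 = 0.
Check: b1 + 0·b2 = <0, -2>.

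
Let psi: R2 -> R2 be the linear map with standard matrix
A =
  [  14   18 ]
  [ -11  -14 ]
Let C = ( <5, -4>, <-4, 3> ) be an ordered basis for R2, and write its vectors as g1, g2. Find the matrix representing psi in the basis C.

[[2, -2], [3, -2]]

Let P have columns g1, g2. Then [psi]_C = P^(-1) A P.
Here det P = -1, so P^(-1) is integer; computing A P first and then P^(-1)(A P) gives [[2, -2], [3, -2]].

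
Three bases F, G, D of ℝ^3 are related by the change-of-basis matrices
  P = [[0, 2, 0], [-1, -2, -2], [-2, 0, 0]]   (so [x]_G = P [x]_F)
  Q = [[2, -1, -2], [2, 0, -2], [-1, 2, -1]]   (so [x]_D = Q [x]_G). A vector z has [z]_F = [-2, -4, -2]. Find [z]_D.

First [z]_G = P [z]_F = [-8, 14, 4].
Then [z]_D = Q [z]_G = [-38, -24, 32].

[-38, -24, 32]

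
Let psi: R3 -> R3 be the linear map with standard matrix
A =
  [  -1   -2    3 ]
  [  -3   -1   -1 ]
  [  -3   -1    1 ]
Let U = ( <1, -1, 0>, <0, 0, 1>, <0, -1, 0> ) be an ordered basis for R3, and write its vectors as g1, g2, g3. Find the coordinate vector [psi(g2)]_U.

<3, 1, -2>

Compute psi(g2) = A g2 = <3, -1, 1> in standard coordinates.
Then write this in U-coordinates: solve for y in y_1 g1 + ... + y_3 g3 = <3, -1, 1>.
This gives y = <3, 1, -2>, which is column 2 of [psi]_U.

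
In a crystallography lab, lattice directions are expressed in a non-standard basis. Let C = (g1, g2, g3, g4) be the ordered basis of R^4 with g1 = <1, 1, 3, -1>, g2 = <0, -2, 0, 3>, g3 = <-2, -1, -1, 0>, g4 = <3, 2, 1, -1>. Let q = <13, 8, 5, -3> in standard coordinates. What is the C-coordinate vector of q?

Write q = c_1 g1 + ... + c_4 g4 and solve for the c_i.
Solving this 4x4 system gives c = (0, 0, -2, 3).
Check: 0·g1 + 0·g2 - 2g3 + 3g4 = <13, 8, 5, -3>.

<0, 0, -2, 3>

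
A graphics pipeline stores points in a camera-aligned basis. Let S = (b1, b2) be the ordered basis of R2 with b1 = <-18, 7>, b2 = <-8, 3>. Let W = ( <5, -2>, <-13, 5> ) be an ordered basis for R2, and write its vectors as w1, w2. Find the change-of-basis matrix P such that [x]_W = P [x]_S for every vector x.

Let M have columns bj and N have columns wj. Then for every x, N [x]_W = x = M [x]_S, so P = N^(-1) M.
Since det N = -1, N^(-1) has integer entries; multiplying gives P = [[-1, 1], [1, 1]].

[[-1, 1], [1, 1]]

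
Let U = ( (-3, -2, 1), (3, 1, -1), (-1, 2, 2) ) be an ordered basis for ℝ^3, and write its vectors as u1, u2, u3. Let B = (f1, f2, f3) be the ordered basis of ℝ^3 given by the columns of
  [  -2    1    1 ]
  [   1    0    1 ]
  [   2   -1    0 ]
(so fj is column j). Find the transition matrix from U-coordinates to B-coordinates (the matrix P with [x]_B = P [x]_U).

[[0, -1, 1], [-1, -1, 0], [-2, 2, 1]]

Column j of P is [uj]_B, since P maps U-coordinates to B-coordinates.
Expressing u1 in B: u1 = 0·f1 - f2 - 2f3, so column 1 of P is (0, -1, -2).
Doing the same for each uj gives P = [[0, -1, 1], [-1, -1, 0], [-2, 2, 1]].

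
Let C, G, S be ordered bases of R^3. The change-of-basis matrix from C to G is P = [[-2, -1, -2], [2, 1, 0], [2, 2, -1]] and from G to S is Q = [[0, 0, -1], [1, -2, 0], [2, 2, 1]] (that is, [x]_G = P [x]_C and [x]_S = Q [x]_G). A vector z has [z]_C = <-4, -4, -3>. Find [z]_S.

Apply P to get G-coordinates <18, -12, -13>, then Q to get S-coordinates.
The result is [z]_S = <13, 42, -1>.

<13, 42, -1>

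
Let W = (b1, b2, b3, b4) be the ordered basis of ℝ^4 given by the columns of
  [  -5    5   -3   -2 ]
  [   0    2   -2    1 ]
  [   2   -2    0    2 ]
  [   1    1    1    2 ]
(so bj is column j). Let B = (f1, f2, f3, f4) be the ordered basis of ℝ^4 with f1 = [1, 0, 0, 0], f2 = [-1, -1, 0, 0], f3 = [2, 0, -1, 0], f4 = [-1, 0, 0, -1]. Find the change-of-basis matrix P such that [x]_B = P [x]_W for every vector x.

Column j of P is [bj]_B, since P maps W-coordinates to B-coordinates.
Expressing b1 in B: b1 = -2f1 + 0·f2 - 2f3 - f4, so column 1 of P is [-2, 0, -2, -1].
Doing the same for each bj gives P = [[-2, -2, -2, -1], [0, -2, 2, -1], [-2, 2, 0, -2], [-1, -1, -1, -2]].

[[-2, -2, -2, -1], [0, -2, 2, -1], [-2, 2, 0, -2], [-1, -1, -1, -2]]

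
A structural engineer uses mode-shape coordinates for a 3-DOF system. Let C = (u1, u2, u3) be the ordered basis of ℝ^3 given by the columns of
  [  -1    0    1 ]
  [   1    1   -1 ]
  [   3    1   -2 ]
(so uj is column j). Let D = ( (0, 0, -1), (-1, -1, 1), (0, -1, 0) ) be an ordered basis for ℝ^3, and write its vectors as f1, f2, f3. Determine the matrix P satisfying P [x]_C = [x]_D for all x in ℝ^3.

Take x = uj: its C-coordinates are the j-th standard unit vector, so P e_j — column j of P — equals [uj]_D.
u1 = -2f1 + f2 - 2f3, giving column 1 = (-2, 1, -2); repeating for each j gives P = [[-2, -1, 1], [1, 0, -1], [-2, -1, 2]].

[[-2, -1, 1], [1, 0, -1], [-2, -1, 2]]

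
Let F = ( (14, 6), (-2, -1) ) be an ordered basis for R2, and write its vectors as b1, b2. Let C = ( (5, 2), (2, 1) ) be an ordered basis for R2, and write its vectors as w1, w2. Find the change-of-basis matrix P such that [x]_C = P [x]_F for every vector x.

Column j of P is [bj]_C, since P maps F-coordinates to C-coordinates.
Expressing b1 in C: b1 = 2w1 + 2w2, so column 1 of P is (2, 2).
Doing the same for each bj gives P = [[2, 0], [2, -1]].

[[2, 0], [2, -1]]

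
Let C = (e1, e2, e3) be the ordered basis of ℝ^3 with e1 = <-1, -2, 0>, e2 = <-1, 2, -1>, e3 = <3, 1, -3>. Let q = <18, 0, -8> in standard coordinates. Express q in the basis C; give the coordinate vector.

<-2, -4, 4>

We seek scalars with c_1 e1 + ... + c_3 e3 = q; equivalently solve M c = q where the columns of M are e1, ..., e3.
Row-reducing the augmented matrix [M | q] gives c = (-2, -4, 4).
Check: -2e1 - 4e2 + 4e3 = <18, 0, -8>.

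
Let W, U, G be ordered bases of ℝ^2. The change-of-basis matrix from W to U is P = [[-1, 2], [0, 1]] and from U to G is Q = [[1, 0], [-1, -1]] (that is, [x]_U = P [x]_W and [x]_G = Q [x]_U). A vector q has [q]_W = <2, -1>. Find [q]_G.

First [q]_U = P [q]_W = <-4, -1>.
Then [q]_G = Q [q]_U = <-4, 5>.

<-4, 5>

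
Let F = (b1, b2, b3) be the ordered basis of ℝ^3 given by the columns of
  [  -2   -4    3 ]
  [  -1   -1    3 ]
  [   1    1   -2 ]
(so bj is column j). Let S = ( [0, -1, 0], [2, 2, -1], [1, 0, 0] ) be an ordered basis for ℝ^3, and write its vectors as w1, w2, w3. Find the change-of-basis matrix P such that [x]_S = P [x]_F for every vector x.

[[-1, -1, 1], [-1, -1, 2], [0, -2, -1]]

Column j of P is [bj]_S, since P maps F-coordinates to S-coordinates.
Expressing b1 in S: b1 = -w1 - w2 + 0·w3, so column 1 of P is [-1, -1, 0].
Doing the same for each bj gives P = [[-1, -1, 1], [-1, -1, 2], [0, -2, -1]].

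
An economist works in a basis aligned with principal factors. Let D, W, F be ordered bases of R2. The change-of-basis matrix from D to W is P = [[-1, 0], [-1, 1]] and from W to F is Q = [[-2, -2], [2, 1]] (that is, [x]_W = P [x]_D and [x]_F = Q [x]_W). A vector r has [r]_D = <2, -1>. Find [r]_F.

<10, -7>

First [r]_W = P [r]_D = <-2, -3>.
Then [r]_F = Q [r]_W = <10, -7>.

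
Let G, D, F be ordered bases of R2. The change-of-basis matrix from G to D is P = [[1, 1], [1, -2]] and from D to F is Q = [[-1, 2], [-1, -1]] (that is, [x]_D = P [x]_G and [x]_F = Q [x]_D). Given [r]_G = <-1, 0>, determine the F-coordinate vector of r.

First [r]_D = P [r]_G = <-1, -1>.
Then [r]_F = Q [r]_D = <-1, 2>.

<-1, 2>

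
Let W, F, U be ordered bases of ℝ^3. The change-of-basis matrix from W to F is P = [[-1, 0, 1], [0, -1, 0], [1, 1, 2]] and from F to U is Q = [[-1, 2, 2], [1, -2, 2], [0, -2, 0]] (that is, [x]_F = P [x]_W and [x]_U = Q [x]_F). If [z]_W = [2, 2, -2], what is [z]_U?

[0, 0, 4]

Apply P to get F-coordinates [-4, -2, 0], then Q to get U-coordinates.
The result is [z]_U = [0, 0, 4].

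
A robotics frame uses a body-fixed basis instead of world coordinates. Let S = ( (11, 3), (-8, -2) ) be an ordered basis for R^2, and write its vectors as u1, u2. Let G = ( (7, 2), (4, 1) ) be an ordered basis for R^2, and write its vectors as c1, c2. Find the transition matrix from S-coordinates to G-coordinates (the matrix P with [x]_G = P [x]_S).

Let M have columns uj and N have columns cj. Then for every x, N [x]_G = x = M [x]_S, so P = N^(-1) M.
Since det N = -1, N^(-1) has integer entries; multiplying gives P = [[1, 0], [1, -2]].

[[1, 0], [1, -2]]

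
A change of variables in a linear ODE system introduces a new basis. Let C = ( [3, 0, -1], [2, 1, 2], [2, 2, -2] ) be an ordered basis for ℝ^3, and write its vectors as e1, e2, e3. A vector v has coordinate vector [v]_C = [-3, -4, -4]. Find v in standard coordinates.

[-25, -12, 3]

The coordinates say v = -3e1 - 4e2 - 4e3; adding the scaled basis vectors gives [-25, -12, 3].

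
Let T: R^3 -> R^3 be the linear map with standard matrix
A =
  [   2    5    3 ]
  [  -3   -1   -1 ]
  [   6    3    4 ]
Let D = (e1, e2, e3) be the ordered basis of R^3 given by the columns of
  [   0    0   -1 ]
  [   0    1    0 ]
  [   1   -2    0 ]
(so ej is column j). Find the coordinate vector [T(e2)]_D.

Column 2 of [T]_D is the D-coordinate vector of T(e2).
In standard coordinates T(e2) = A e2 = <-1, 1, -5>.
Converting to D: <-1, 1, -5> = -3e1 + e2 + e3, so the coordinate vector is <-3, 1, 1>.

<-3, 1, 1>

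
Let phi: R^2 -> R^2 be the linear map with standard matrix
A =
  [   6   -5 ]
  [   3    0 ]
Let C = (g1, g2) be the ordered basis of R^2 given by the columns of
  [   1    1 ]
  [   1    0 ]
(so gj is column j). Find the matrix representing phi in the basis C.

With P the matrix whose columns are g1, g2, [phi]_C = P^(-1) A P.
Column by column: phi(g1) = A g1 = [1, 3]; its C-coordinates [3, -2] give column 1.
Continuing for each basis vector yields [phi]_C = [[3, 3], [-2, 3]].

[[3, 3], [-2, 3]]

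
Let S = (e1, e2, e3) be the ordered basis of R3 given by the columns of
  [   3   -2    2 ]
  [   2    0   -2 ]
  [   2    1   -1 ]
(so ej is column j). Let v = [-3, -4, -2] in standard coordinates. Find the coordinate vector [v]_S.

[-1, 1, 1]

Write v = c_1 e1 + ... + c_3 e3 and solve for the c_i.
Gaussian elimination on [M | v] yields c = (-1, 1, 1).
Check: -e1 + e2 + e3 = [-3, -4, -2].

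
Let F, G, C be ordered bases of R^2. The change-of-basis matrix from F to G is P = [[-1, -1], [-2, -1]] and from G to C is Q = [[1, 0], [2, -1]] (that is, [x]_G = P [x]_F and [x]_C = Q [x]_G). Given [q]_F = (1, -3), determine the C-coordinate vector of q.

Composing the changes, [q]_C = Q P [q]_F.
Q P = [[-1, -1], [0, -1]]; applying this to (1, -3) gives (2, 3).

(2, 3)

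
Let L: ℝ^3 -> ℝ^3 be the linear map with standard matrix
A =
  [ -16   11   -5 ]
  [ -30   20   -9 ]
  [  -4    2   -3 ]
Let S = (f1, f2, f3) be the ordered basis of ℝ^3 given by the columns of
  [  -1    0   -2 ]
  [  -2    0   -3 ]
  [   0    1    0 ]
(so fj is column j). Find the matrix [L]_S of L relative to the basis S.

The j-th column of [L]_S is [L(fj)]_S.
L(f1) = A f1 = [-6, -10, 0] = 2f1 + 0·f2 + 2f3, so column 1 is [2, 0, 2].
Repeating for f2, f3 and assembling the columns gives [[2, 3, -3], [0, -3, 2], [2, 1, 2]].

[[2, 3, -3], [0, -3, 2], [2, 1, 2]]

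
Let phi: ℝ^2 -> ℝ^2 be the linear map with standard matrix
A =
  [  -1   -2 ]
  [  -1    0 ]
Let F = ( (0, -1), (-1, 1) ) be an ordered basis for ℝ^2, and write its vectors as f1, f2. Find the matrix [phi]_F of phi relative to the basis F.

[[-2, 0], [-2, 1]]

With P the matrix whose columns are f1, f2, [phi]_F = P^(-1) A P.
Column by column: phi(f1) = A f1 = (2, 0); its F-coordinates (-2, -2) give column 1.
Continuing for each basis vector yields [phi]_F = [[-2, 0], [-2, 1]].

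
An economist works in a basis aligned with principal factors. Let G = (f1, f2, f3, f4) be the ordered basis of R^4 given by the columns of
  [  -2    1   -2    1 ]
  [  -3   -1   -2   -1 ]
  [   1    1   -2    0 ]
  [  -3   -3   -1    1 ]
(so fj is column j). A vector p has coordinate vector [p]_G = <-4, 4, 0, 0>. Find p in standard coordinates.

<12, 8, 0, 0>

By definition p = -4f1 + 4f2 + 0·f3 + 0·f4.
Summing componentwise gives <12, 8, 0, 0>.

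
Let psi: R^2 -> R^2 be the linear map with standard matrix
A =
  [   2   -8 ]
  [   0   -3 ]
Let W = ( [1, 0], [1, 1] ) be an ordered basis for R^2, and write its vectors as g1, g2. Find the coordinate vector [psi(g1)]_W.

[2, 0]

Column 1 of [psi]_W is the W-coordinate vector of psi(g1).
In standard coordinates psi(g1) = A g1 = [2, 0].
Converting to W: [2, 0] = 2g1 + 0·g2, so the coordinate vector is [2, 0].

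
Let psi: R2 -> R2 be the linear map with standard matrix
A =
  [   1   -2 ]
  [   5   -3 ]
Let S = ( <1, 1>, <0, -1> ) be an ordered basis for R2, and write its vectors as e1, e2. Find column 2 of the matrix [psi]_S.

Compute psi(e2) = A e2 = <2, 3> in standard coordinates.
Then write this in S-coordinates: solve for y in y_1 e1 + y_2 e2 = <2, 3>.
This gives y = <2, -1>, which is column 2 of [psi]_S.

<2, -1>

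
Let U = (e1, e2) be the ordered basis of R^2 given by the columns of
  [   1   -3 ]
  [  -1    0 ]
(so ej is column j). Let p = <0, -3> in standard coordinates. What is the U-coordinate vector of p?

<3, 1>

[p]_U is the unique c with M c = p, where M has columns e1, e2.
System: c_1 - 3c_2 = 0, -c_1 + 0c_2 = -3; solving gives c_1 = 3, c_2 = 1.
Check: 3e1 + e2 = <0, -3>.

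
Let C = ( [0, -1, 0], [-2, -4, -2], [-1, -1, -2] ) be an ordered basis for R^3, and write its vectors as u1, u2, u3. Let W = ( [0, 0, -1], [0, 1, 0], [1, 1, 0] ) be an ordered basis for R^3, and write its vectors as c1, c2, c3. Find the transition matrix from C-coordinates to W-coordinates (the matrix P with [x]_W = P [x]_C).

[[0, 2, 2], [-1, -2, 0], [0, -2, -1]]

Take x = uj: its C-coordinates are the j-th standard unit vector, so P e_j — column j of P — equals [uj]_W.
u1 = 0·c1 - c2 + 0·c3, giving column 1 = [0, -1, 0]; repeating for each j gives P = [[0, 2, 2], [-1, -2, 0], [0, -2, -1]].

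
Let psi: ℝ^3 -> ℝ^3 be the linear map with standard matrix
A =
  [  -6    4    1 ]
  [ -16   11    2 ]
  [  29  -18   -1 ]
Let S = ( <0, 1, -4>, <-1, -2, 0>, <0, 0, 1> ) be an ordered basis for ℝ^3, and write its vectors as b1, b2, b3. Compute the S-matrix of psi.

Let P have columns b1, ..., b3. Then [psi]_S = P^(-1) A P.
Here det P = 1, so P^(-1) is integer; computing A P first and then P^(-1)(A P) gives [[3, -2, 0], [0, 2, -1], [-2, -1, -1]].

[[3, -2, 0], [0, 2, -1], [-2, -1, -1]]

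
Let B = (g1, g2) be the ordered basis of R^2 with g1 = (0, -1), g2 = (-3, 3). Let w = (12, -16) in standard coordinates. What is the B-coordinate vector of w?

Write w = c_1 g1 + c_2 g2 and solve for the c_i.
System: 0c_1 - 3c_2 = 12, -c_1 + 3c_2 = -16; solving gives c_1 = 4, c_2 = -4.
Check: 4g1 - 4g2 = (12, -16).

(4, -4)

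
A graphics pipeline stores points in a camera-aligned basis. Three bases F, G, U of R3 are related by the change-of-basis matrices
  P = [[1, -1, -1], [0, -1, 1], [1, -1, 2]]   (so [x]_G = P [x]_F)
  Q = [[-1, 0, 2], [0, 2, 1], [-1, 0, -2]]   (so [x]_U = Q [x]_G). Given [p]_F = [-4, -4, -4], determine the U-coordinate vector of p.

First [p]_G = P [p]_F = [4, 0, -8].
Then [p]_U = Q [p]_G = [-20, -8, 12].

[-20, -8, 12]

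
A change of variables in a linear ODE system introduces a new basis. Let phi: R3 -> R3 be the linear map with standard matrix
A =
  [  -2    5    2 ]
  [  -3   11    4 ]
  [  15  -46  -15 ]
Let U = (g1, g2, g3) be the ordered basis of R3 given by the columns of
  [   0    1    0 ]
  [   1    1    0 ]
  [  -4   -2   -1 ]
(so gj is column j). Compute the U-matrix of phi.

The j-th column of [phi]_U is [phi(gj)]_U.
phi(g1) = A g1 = <-3, -5, 14> = -2g1 - 3g2 + 0·g3, so column 1 is <-2, -3, 0>.
Repeating for g2, g3 and assembling the columns gives [[-2, 1, -2], [-3, -1, -2], [0, -1, -3]].

[[-2, 1, -2], [-3, -1, -2], [0, -1, -3]]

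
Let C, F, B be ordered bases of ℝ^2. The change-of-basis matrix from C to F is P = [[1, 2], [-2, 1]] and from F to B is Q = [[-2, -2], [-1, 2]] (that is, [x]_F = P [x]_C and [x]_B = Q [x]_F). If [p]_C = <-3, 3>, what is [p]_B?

Composing the changes, [p]_B = Q P [p]_C.
Q P = [[2, -6], [-5, 0]]; applying this to <-3, 3> gives <-24, 15>.

<-24, 15>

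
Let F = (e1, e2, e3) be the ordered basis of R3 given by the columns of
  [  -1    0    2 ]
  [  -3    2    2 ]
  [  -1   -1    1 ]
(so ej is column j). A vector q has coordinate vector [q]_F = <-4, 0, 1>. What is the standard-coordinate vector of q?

<6, 14, 5>

The coordinates say q = -4e1 + 0·e2 + e3; adding the scaled basis vectors gives <6, 14, 5>.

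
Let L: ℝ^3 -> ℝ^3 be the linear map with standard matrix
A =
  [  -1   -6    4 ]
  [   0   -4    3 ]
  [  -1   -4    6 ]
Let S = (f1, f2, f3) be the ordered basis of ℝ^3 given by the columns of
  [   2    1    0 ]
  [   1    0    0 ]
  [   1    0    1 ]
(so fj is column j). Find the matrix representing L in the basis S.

The j-th column of [L]_S is [L(fj)]_S.
L(f1) = A f1 = [-4, -1, 0] = -f1 - 2f2 + f3, so column 1 is [-1, -2, 1].
Repeating for f2, f3 and assembling the columns gives [[-1, 0, 3], [-2, -1, -2], [1, -1, 3]].

[[-1, 0, 3], [-2, -1, -2], [1, -1, 3]]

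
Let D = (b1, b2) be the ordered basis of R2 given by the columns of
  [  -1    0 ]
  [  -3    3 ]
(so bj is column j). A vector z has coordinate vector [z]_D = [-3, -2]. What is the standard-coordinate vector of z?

[3, 3]

The coordinates say z = -3b1 - 2b2; adding the scaled basis vectors gives [3, 3].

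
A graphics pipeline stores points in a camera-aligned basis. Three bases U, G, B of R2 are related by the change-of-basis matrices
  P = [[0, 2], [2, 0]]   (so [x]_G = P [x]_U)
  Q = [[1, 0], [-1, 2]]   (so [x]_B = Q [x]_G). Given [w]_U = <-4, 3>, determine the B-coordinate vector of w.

First [w]_G = P [w]_U = <6, -8>.
Then [w]_B = Q [w]_G = <6, -22>.

<6, -22>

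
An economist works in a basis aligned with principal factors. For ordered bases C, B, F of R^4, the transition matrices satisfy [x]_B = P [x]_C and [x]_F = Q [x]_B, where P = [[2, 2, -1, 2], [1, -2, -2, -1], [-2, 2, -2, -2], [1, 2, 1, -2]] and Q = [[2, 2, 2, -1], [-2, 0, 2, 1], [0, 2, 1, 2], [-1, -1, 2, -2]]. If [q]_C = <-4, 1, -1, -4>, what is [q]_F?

<9, 71, 30, 43>

Composing the changes, [q]_F = Q P [q]_C.
Q P = [[1, 2, -11, 0], [-7, 2, -1, -10], [2, 2, -4, -8], [-9, 0, -3, -1]]; applying this to <-4, 1, -1, -4> gives <9, 71, 30, 43>.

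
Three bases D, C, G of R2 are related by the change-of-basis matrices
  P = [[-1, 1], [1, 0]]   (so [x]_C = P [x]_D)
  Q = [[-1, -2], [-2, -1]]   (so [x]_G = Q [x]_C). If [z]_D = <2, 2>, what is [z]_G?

<-4, -2>

Composing the changes, [z]_G = Q P [z]_D.
Q P = [[-1, -1], [1, -2]]; applying this to <2, 2> gives <-4, -2>.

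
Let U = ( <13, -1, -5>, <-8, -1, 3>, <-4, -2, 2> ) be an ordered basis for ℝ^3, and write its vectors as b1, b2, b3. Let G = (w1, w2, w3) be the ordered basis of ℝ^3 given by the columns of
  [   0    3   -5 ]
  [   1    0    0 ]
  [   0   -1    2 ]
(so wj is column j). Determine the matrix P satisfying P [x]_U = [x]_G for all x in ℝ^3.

[[-1, -1, -2], [1, -1, 2], [-2, 1, 2]]

Column j of P is [bj]_G, since P maps U-coordinates to G-coordinates.
Expressing b1 in G: b1 = -w1 + w2 - 2w3, so column 1 of P is <-1, 1, -2>.
Doing the same for each bj gives P = [[-1, -1, -2], [1, -1, 2], [-2, 1, 2]].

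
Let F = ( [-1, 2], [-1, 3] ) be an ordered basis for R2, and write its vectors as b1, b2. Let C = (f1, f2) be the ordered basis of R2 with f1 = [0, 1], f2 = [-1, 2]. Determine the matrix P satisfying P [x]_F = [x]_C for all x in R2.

Take x = bj: its F-coordinates are the j-th standard unit vector, so P e_j — column j of P — equals [bj]_C.
b1 = 0·f1 + f2, giving column 1 = [0, 1]; repeating for each j gives P = [[0, 1], [1, 1]].

[[0, 1], [1, 1]]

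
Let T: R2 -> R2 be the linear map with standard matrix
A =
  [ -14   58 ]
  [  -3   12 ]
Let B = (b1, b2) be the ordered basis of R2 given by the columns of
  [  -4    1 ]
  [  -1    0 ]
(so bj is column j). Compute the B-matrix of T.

[[0, 3], [-2, -2]]

The j-th column of [T]_B is [T(bj)]_B.
T(b1) = A b1 = <-2, 0> = 0·b1 - 2b2, so column 1 is <0, -2>.
Repeating for b2 and assembling the columns gives [[0, 3], [-2, -2]].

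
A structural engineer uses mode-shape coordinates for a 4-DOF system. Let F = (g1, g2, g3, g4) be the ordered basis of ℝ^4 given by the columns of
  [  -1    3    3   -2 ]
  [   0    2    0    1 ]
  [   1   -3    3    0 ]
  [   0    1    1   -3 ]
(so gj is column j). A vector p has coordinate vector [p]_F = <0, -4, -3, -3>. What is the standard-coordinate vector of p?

<-15, -11, 3, 2>

p = M [p]_F, where M has columns g1, ..., g4.
Carrying out the matrix-vector product, p = <-15, -11, 3, 2>.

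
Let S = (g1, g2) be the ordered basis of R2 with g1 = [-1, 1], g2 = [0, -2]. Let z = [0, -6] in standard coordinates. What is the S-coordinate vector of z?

[0, 3]

We seek scalars with c_1 g1 + c_2 g2 = z; equivalently solve M c = z where the columns of M are g1, g2.
System: -c_1 + 0c_2 = 0, c_1 - 2c_2 = -6; solving gives c_1 = 0, c_2 = 3.
Check: 0·g1 + 3g2 = [0, -6].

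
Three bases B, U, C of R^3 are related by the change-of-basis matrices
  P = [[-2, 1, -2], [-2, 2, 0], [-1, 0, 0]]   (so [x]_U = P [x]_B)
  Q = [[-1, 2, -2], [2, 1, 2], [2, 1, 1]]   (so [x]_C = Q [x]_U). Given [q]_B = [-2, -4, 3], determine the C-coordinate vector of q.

[-6, -12, -14]

Composing the changes, [q]_C = Q P [q]_B.
Q P = [[0, 3, 2], [-8, 4, -4], [-7, 4, -4]]; applying this to [-2, -4, 3] gives [-6, -12, -14].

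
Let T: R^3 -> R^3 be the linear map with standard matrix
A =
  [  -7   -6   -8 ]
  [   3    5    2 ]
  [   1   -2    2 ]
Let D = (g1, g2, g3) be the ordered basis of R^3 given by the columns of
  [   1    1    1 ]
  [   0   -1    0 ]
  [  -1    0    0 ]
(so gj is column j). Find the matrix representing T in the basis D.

With P the matrix whose columns are g1, ..., g3, [T]_D = P^(-1) A P.
Column by column: T(g1) = A g1 = <1, 1, -1>; its D-coordinates <1, -1, 1> give column 1.
Continuing for each basis vector yields [T]_D = [[1, -3, -1], [-1, 2, -3], [1, 0, -3]].

[[1, -3, -1], [-1, 2, -3], [1, 0, -3]]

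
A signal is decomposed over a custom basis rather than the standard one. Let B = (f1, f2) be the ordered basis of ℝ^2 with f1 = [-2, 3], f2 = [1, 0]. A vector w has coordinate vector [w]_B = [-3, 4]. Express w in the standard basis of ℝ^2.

[10, -9]

The coordinates say w = -3f1 + 4f2; adding the scaled basis vectors gives [10, -9].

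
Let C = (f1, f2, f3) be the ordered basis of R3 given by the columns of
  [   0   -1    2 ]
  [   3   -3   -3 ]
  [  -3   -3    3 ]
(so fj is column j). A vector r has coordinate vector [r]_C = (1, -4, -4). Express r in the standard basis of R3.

(-4, 27, -3)

r = M [r]_C, where M has columns f1, ..., f3.
Carrying out the matrix-vector product, r = (-4, 27, -3).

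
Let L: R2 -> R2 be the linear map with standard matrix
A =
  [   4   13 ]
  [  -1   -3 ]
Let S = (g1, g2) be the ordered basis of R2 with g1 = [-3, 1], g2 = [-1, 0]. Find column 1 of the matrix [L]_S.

Column 1 of [L]_S is the S-coordinate vector of L(g1).
In standard coordinates L(g1) = A g1 = [1, 0].
Converting to S: [1, 0] = 0·g1 - g2, so the coordinate vector is [0, -1].

[0, -1]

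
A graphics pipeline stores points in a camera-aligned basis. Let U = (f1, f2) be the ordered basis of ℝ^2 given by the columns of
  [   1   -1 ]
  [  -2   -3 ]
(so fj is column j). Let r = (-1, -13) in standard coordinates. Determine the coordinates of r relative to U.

(2, 3)

Write r = c_1 f1 + c_2 f2 and solve for the c_i.
System: c_1 - c_2 = -1, -2c_1 - 3c_2 = -13; solving gives c_1 = 2, c_2 = 3.
Check: 2f1 + 3f2 = (-1, -13).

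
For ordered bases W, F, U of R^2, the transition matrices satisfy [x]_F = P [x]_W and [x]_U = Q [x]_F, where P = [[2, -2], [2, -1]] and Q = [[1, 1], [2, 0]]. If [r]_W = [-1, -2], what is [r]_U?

Apply P to get F-coordinates [2, 0], then Q to get U-coordinates.
The result is [r]_U = [2, 4].

[2, 4]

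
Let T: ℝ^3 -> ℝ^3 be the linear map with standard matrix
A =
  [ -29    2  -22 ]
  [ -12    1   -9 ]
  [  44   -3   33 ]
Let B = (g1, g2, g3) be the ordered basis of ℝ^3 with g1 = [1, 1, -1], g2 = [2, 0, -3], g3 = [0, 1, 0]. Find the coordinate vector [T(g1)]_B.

Compute T(g1) = A g1 = [-5, -2, 8] in standard coordinates.
Then write this in B-coordinates: solve for y in y_1 g1 + ... + y_3 g3 = [-5, -2, 8].
This gives y = [1, -3, -3], which is column 1 of [T]_B.

[1, -3, -3]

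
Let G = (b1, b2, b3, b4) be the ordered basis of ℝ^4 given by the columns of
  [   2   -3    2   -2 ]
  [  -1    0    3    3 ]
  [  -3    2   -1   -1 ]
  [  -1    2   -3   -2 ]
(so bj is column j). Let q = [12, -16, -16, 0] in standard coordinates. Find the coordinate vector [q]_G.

[4, -4, -4, 0]

[q]_G is the unique c with M c = q, where M has columns b1, ..., b4.
Row-reducing the augmented matrix [M | q] gives c = (4, -4, -4, 0).
Check: 4b1 - 4b2 - 4b3 + 0·b4 = [12, -16, -16, 0].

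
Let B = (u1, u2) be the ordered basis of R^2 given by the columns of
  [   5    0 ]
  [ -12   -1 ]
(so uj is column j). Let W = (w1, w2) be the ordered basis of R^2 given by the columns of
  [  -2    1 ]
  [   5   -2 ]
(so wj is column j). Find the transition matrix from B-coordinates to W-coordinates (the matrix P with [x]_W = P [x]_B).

[[-2, -1], [1, -2]]

Let M have columns uj and N have columns wj. Then for every x, N [x]_W = x = M [x]_B, so P = N^(-1) M.
Since det N = -1, N^(-1) has integer entries; multiplying gives P = [[-2, -1], [1, -2]].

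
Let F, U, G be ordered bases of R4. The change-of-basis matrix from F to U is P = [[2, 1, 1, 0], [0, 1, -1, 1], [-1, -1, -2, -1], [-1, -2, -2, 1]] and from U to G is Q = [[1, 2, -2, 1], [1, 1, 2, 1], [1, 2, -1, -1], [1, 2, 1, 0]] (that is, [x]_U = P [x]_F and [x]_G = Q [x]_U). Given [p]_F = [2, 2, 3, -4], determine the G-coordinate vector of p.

[-5, -24, 21, -7]

Apply P to get U-coordinates [9, -5, -6, -16], then Q to get G-coordinates.
The result is [p]_G = [-5, -24, 21, -7].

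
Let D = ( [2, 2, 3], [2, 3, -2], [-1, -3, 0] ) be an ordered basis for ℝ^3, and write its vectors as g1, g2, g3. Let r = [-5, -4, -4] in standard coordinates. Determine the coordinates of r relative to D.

Write r = c_1 g1 + ... + c_3 g3 and solve for the c_i.
Solving this 3x3 system gives c = (-2, -1, -1).
Check: -2g1 - g2 - g3 = [-5, -4, -4].

[-2, -1, -1]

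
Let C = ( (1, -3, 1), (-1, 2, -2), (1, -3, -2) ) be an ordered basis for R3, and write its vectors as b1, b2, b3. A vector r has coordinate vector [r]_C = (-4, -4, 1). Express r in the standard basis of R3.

The coordinates say r = -4b1 - 4b2 + b3; adding the scaled basis vectors gives (1, 1, 2).

(1, 1, 2)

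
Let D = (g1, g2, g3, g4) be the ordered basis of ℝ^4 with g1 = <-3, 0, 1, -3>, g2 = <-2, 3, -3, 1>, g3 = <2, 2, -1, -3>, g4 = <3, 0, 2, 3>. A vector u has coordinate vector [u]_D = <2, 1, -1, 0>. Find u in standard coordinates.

u = M [u]_D, where M has columns g1, ..., g4.
Carrying out the matrix-vector product, u = <-10, 1, 0, -2>.

<-10, 1, 0, -2>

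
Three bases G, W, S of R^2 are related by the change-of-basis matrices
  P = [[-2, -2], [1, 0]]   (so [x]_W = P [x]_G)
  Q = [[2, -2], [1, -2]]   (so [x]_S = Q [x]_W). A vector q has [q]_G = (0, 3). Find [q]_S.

First [q]_W = P [q]_G = (-6, 0).
Then [q]_S = Q [q]_W = (-12, -6).

(-12, -6)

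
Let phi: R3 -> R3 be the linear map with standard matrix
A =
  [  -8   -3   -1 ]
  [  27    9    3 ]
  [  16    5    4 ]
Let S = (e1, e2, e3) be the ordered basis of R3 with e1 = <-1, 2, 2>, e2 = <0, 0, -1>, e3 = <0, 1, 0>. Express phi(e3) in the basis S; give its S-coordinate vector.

Column 3 of [phi]_S is the S-coordinate vector of phi(e3).
In standard coordinates phi(e3) = A e3 = <-3, 9, 5>.
Converting to S: <-3, 9, 5> = 3e1 + e2 + 3e3, so the coordinate vector is <3, 1, 3>.

<3, 1, 3>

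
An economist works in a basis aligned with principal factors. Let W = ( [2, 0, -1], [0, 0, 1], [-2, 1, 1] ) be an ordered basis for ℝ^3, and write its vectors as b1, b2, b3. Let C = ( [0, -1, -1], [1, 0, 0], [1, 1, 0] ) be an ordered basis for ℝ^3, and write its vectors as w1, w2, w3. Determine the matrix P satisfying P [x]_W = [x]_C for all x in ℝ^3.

[[1, -1, -1], [1, 1, -2], [1, -1, 0]]

Column j of P is [bj]_C, since P maps W-coordinates to C-coordinates.
Expressing b1 in C: b1 = w1 + w2 + w3, so column 1 of P is [1, 1, 1].
Doing the same for each bj gives P = [[1, -1, -1], [1, 1, -2], [1, -1, 0]].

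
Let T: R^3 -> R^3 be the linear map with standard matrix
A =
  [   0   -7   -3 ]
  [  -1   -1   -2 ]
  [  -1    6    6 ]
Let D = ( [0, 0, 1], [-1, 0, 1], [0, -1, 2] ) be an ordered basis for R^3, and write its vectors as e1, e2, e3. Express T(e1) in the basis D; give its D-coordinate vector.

Column 1 of [T]_D is the D-coordinate vector of T(e1).
In standard coordinates T(e1) = A e1 = [-3, -2, 6].
Converting to D: [-3, -2, 6] = -e1 + 3e2 + 2e3, so the coordinate vector is [-1, 3, 2].

[-1, 3, 2]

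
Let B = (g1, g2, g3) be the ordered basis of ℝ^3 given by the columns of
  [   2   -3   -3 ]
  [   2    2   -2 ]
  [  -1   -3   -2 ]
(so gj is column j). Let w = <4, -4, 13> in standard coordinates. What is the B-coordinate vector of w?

[w]_B is the unique c with M c = w, where M has columns g1, ..., g3.
Row-reducing the augmented matrix [M | w] gives c = (-4, -1, -3).
Check: -4g1 - g2 - 3g3 = <4, -4, 13>.

<-4, -1, -3>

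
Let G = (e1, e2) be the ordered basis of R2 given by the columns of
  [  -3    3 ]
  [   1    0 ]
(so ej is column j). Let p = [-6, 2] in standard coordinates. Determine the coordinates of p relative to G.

[p]_G is the unique c with M c = p, where M has columns e1, e2.
System: -3c_1 + 3c_2 = -6, c_1 + 0c_2 = 2; solving gives c_1 = 2, c_2 = 0.
Check: 2e1 + 0·e2 = [-6, 2].

[2, 0]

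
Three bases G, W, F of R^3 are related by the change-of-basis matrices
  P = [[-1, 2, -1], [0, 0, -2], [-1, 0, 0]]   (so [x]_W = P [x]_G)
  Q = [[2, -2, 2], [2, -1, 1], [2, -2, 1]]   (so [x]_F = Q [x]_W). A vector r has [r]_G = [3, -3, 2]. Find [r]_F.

[-20, -21, -17]

Composing the changes, [r]_F = Q P [r]_G.
Q P = [[-4, 4, 2], [-3, 4, 0], [-3, 4, 2]]; applying this to [3, -3, 2] gives [-20, -21, -17].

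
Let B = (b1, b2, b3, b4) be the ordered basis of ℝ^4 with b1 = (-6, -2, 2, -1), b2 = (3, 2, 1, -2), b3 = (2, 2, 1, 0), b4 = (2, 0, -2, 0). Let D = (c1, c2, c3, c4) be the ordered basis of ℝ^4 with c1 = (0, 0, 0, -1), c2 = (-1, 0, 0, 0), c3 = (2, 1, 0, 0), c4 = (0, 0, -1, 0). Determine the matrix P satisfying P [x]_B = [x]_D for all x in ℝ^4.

[[1, 2, 0, 0], [2, 1, 2, -2], [-2, 2, 2, 0], [-2, -1, -1, 2]]

Let M have columns bj and N have columns cj. Then for every x, N [x]_D = x = M [x]_B, so P = N^(-1) M.
Since det N = 1, N^(-1) has integer entries; multiplying gives P = [[1, 2, 0, 0], [2, 1, 2, -2], [-2, 2, 2, 0], [-2, -1, -1, 2]].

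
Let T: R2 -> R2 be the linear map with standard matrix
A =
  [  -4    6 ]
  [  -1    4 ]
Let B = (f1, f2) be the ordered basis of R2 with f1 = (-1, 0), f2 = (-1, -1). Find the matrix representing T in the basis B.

[[-3, -1], [-1, 3]]

The j-th column of [T]_B is [T(fj)]_B.
T(f1) = A f1 = (4, 1) = -3f1 - f2, so column 1 is (-3, -1).
Repeating for f2 and assembling the columns gives [[-3, -1], [-1, 3]].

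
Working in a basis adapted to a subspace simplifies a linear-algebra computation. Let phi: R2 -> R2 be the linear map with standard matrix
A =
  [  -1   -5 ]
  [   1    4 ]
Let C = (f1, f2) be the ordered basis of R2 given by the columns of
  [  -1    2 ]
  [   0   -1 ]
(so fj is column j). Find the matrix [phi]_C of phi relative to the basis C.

[[1, 1], [1, 2]]

The j-th column of [phi]_C is [phi(fj)]_C.
phi(f1) = A f1 = [1, -1] = f1 + f2, so column 1 is [1, 1].
Repeating for f2 and assembling the columns gives [[1, 1], [1, 2]].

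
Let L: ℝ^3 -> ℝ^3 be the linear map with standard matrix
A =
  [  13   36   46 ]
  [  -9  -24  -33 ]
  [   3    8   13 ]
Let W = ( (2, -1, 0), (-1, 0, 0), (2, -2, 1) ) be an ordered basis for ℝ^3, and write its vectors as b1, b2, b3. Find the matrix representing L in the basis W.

Let P have columns b1, ..., b3. Then [L]_W = P^(-1) A P.
Here det P = -1, so P^(-1) is integer; computing A P first and then P^(-1)(A P) gives [[-2, -3, -3], [2, 1, 0], [-2, -3, 3]].

[[-2, -3, -3], [2, 1, 0], [-2, -3, 3]]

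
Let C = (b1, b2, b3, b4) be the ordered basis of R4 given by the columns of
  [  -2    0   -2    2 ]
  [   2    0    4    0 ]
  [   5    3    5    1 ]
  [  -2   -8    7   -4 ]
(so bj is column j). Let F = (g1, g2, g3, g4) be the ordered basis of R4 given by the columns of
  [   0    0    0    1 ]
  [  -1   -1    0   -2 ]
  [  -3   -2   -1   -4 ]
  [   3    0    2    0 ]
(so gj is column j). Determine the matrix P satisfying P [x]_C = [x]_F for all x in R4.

[[0, -2, 1, -2], [2, 2, -1, -2], [-1, -1, 2, 1], [-2, 0, -2, 2]]

Take x = bj: its C-coordinates are the j-th standard unit vector, so P e_j — column j of P — equals [bj]_F.
b1 = 0·g1 + 2g2 - g3 - 2g4, giving column 1 = (0, 2, -1, -2); repeating for each j gives P = [[0, -2, 1, -2], [2, 2, -1, -2], [-1, -1, 2, 1], [-2, 0, -2, 2]].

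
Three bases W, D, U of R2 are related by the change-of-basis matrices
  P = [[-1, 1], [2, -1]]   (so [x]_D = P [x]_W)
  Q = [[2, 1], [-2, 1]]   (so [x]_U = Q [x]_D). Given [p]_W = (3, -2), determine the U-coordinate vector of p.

(-2, 18)

First [p]_D = P [p]_W = (-5, 8).
Then [p]_U = Q [p]_D = (-2, 18).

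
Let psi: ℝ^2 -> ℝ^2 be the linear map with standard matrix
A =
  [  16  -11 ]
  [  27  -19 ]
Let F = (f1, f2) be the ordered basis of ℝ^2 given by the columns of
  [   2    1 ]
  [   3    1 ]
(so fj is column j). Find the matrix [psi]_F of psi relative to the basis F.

[[-2, 3], [3, -1]]

The j-th column of [psi]_F is [psi(fj)]_F.
psi(f1) = A f1 = <-1, -3> = -2f1 + 3f2, so column 1 is <-2, 3>.
Repeating for f2 and assembling the columns gives [[-2, 3], [3, -1]].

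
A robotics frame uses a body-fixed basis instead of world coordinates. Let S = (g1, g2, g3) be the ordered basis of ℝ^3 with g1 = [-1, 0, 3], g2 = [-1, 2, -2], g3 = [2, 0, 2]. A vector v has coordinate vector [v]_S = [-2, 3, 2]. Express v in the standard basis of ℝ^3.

The coordinates say v = -2g1 + 3g2 + 2g3; adding the scaled basis vectors gives [3, 6, -8].

[3, 6, -8]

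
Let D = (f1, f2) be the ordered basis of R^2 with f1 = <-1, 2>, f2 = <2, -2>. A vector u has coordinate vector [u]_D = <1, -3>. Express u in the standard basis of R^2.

<-7, 8>

u = M [u]_D, where M has columns f1, f2.
Carrying out the matrix-vector product, u = <-7, 8>.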